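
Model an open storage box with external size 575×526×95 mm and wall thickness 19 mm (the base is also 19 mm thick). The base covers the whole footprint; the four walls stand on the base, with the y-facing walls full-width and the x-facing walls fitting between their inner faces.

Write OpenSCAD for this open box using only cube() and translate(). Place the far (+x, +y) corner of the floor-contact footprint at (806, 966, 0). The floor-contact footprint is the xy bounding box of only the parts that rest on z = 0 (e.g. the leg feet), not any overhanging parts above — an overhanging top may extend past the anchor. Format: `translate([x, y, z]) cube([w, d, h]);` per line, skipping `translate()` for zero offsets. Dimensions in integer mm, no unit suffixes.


translate([231, 440, 0]) cube([575, 526, 19]);
translate([231, 440, 19]) cube([575, 19, 76]);
translate([231, 947, 19]) cube([575, 19, 76]);
translate([231, 459, 19]) cube([19, 488, 76]);
translate([787, 459, 19]) cube([19, 488, 76]);


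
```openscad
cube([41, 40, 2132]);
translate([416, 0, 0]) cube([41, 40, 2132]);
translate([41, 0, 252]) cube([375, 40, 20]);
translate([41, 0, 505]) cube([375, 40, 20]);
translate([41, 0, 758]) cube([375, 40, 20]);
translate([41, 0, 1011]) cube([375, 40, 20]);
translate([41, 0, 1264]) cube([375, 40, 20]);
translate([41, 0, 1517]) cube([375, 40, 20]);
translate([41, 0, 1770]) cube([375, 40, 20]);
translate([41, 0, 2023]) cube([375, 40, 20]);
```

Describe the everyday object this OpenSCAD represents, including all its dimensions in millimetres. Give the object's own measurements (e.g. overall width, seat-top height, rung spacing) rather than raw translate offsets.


A straight ladder. Two 41×40 mm vertical rails, 2132 mm tall, stand 457 mm apart (outside-to-outside) with their front faces coplanar on the −y side. 8 rungs, each 40 mm deep and 20 mm tall, span between the inner faces of the rails, front faces flush with the rails. The lowest rung's underside is at z = 252 mm and rungs are spaced 253 mm apart (underside to underside).


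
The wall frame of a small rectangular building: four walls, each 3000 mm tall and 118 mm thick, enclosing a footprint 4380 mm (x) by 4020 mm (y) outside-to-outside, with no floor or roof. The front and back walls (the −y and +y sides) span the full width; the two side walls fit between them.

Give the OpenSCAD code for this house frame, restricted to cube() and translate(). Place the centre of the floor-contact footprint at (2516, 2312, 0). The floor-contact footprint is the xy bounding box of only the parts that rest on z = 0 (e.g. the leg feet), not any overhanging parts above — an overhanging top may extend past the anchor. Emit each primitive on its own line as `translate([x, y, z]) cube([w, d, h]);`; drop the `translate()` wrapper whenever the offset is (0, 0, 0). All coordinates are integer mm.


translate([326, 302, 0]) cube([4380, 118, 3000]);
translate([326, 4204, 0]) cube([4380, 118, 3000]);
translate([326, 420, 0]) cube([118, 3784, 3000]);
translate([4588, 420, 0]) cube([118, 3784, 3000]);


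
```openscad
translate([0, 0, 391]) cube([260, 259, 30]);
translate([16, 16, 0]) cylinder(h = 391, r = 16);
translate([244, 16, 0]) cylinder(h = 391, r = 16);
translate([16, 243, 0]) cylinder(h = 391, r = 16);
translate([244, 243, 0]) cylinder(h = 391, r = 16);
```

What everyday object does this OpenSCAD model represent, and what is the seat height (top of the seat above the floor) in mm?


A stool. The seat height is 421 mm.

A 260×259×30 slab at z = 391 on four corner cylinders — a stool. The seat top is 391 + 30 = 421 mm.


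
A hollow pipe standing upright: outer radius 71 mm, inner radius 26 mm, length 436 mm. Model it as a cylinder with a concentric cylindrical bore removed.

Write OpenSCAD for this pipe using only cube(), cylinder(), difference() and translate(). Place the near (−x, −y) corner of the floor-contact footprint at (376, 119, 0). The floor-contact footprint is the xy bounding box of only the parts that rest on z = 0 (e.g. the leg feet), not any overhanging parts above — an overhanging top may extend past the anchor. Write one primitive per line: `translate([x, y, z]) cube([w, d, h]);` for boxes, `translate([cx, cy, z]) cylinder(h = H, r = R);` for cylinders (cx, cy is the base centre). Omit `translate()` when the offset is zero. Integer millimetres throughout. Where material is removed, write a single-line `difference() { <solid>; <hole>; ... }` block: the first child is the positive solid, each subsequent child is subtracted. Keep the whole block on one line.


difference() { translate([447, 190, 0]) cylinder(h = 436, r = 71); translate([447, 190, 0]) cylinder(h = 436, r = 26); }


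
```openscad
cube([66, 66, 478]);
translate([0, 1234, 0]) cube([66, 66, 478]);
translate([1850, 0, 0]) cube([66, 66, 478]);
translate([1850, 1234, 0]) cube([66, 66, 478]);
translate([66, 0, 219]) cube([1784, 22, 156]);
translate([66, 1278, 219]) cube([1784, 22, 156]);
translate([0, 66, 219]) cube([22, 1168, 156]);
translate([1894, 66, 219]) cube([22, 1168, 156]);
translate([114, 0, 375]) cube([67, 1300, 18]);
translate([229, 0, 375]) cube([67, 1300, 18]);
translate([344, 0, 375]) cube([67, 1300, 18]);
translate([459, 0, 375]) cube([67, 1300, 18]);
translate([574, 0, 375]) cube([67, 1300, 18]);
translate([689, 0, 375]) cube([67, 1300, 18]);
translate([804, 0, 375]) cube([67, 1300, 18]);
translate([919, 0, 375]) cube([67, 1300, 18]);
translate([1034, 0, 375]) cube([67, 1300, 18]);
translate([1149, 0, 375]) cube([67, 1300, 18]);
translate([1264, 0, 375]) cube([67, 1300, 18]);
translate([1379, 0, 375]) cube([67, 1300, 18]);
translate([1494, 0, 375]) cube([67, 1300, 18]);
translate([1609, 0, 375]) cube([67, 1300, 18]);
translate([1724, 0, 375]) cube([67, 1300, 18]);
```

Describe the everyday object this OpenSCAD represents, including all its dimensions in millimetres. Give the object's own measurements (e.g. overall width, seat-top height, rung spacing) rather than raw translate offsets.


A bed frame 1916 mm long (x) by 1300 mm wide (y). Four 66×66 mm corner posts, 478 mm tall, at the corners of the footprint. Four rails of 22 mm thickness and 156 mm height run between adjacent posts with their undersides at z = 219 mm, their outer faces flush with the outside of the frame (the two x-running rails run between the posts' inner faces; the two y-running rails run between the posts' inner faces). 15 slats, each 67 mm wide (x) and 18 mm thick, lie across the top of the two x-running rails, running the full 1300 mm width of the frame in y; along x they sit between the end posts with a 48 mm gap after the −x posts and between neighbouring slats, leaving 59 mm before the +x posts.


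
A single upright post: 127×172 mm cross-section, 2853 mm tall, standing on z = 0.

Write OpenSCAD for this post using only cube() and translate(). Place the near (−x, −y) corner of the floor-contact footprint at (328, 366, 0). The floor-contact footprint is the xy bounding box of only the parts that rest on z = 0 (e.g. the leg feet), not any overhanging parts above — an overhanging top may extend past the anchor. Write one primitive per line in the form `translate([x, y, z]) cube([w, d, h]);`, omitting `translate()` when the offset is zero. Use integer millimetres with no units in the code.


translate([328, 366, 0]) cube([127, 172, 2853]);


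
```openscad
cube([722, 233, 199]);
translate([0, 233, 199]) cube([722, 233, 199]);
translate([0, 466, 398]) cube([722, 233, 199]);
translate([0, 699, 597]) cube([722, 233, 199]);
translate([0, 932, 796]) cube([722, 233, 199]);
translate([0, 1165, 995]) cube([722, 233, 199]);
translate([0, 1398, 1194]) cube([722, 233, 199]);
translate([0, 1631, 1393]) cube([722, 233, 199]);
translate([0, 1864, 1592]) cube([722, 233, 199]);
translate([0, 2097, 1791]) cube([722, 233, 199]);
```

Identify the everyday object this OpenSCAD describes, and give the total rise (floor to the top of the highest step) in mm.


A staircase. The total rise is 1990 mm.

10 identical blocks, each offset up and back from the previous — a staircase. Each step is 199 mm tall and there are 10 of them, so the total rise is 10 × 199 = 1990 mm.


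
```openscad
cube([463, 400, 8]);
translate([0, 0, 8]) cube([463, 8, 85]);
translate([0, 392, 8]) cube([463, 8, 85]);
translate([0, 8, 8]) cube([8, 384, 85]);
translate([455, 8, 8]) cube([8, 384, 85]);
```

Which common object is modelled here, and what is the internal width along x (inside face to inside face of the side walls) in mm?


An open box. The internal width is 447 mm.

A 463×400 base slab with four walls standing on it — an open box. The base is 463 mm wide and the walls are 8 mm thick, so the internal width is 463 − 2 × 8 = 447 mm.


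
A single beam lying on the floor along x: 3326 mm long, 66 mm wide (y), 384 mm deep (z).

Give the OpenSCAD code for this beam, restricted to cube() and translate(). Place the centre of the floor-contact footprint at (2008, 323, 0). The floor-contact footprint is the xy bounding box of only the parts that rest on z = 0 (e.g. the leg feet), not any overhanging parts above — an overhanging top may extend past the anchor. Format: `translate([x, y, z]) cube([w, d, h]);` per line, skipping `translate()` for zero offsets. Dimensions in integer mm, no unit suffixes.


translate([345, 290, 0]) cube([3326, 66, 384]);


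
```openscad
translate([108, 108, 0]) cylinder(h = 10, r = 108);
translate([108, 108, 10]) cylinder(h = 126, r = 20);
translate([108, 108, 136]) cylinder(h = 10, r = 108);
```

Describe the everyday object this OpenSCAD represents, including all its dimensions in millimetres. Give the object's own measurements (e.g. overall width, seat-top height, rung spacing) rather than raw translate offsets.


A spool: two coaxial disc flanges of radius 108 mm and thickness 10 mm, joined by a core cylinder of radius 20 mm and height 126 mm. The lower flange rests on z = 0 and the three cylinders share a vertical axis.


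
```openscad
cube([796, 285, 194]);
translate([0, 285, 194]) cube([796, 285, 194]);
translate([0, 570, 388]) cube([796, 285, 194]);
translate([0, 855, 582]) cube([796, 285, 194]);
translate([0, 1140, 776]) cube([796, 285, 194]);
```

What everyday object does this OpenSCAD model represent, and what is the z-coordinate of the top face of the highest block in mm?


A staircase. The total rise is 970 mm.

5 identical blocks, each offset up and back from the previous — a staircase. Each step is 194 mm tall and there are 5 of them, so the total rise is 5 × 194 = 970 mm.


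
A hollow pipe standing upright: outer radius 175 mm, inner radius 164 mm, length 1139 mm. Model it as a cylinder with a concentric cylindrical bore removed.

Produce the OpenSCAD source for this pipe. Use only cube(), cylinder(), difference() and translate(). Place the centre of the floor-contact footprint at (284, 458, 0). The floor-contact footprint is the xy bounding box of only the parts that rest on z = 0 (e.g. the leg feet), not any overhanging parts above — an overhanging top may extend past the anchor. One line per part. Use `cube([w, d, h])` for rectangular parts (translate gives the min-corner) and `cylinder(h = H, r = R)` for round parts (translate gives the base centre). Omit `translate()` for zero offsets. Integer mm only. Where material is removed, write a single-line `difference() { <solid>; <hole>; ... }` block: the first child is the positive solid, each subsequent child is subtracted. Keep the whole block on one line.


difference() { translate([284, 458, 0]) cylinder(h = 1139, r = 175); translate([284, 458, 0]) cylinder(h = 1139, r = 164); }


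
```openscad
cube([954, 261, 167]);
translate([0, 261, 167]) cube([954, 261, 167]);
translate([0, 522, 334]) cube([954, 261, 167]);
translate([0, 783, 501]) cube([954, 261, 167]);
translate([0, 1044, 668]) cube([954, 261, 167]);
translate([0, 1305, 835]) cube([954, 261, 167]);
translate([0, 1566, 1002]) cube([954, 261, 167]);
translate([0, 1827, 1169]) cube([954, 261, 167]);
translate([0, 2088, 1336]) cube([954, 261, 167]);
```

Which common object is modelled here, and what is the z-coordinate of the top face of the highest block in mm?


A staircase. The total rise is 1503 mm.

9 identical blocks, each offset up and back from the previous — a staircase. Each step is 167 mm tall and there are 9 of them, so the total rise is 9 × 167 = 1503 mm.


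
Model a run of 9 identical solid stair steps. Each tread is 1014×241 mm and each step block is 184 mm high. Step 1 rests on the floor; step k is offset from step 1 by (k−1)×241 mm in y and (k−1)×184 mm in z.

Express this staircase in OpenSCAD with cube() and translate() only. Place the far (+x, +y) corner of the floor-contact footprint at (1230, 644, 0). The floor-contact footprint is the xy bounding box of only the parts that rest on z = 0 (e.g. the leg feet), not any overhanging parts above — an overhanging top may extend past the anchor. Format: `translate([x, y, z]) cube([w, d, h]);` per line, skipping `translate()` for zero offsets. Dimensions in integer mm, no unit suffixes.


translate([216, 403, 0]) cube([1014, 241, 184]);
translate([216, 644, 184]) cube([1014, 241, 184]);
translate([216, 885, 368]) cube([1014, 241, 184]);
translate([216, 1126, 552]) cube([1014, 241, 184]);
translate([216, 1367, 736]) cube([1014, 241, 184]);
translate([216, 1608, 920]) cube([1014, 241, 184]);
translate([216, 1849, 1104]) cube([1014, 241, 184]);
translate([216, 2090, 1288]) cube([1014, 241, 184]);
translate([216, 2331, 1472]) cube([1014, 241, 184]);


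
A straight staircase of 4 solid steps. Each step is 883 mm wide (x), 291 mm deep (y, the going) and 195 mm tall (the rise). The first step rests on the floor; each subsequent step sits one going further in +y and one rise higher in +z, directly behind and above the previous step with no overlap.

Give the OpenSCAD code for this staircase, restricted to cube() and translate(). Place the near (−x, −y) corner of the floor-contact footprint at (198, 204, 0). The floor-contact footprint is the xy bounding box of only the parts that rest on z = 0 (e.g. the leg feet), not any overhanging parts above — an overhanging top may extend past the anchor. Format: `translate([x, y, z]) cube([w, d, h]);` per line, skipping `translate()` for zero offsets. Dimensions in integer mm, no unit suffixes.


translate([198, 204, 0]) cube([883, 291, 195]);
translate([198, 495, 195]) cube([883, 291, 195]);
translate([198, 786, 390]) cube([883, 291, 195]);
translate([198, 1077, 585]) cube([883, 291, 195]);


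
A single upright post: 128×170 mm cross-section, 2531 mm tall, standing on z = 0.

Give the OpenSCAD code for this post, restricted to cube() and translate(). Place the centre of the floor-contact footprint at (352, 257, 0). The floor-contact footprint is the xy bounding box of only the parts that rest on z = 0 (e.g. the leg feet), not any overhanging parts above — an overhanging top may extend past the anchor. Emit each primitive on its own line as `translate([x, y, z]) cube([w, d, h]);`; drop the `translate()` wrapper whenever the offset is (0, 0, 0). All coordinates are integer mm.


translate([288, 172, 0]) cube([128, 170, 2531]);


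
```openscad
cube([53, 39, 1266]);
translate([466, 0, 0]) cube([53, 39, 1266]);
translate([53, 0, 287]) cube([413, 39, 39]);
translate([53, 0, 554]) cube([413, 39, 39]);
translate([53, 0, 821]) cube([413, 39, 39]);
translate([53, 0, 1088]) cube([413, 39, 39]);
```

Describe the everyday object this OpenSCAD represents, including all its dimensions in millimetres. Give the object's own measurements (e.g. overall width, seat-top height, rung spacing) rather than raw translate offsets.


A straight ladder. Two 53×39 mm vertical rails, 1266 mm tall, stand 519 mm apart (outside-to-outside) with their front faces coplanar on the −y side. 4 rungs, each 39 mm deep and 39 mm tall, span between the inner faces of the rails, front faces flush with the rails. The lowest rung's underside is at z = 287 mm and rungs are spaced 267 mm apart (underside to underside).


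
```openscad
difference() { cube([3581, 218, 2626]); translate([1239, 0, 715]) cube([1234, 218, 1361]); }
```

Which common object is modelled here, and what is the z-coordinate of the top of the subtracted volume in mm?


A wall with a window opening. The window head height is 2076 mm.

A wall with a rectangular opening subtracted — a window. Sill at z = 715, opening 1361 mm tall, so the head is at 715 + 1361 = 2076 mm.


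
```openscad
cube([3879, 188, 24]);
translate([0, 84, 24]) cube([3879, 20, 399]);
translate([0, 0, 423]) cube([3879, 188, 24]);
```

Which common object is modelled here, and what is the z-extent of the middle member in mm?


An I-beam. The web height is 399 mm.

Two wide flanges with a thin centred web — an I-beam. Overall 447 mm minus two 24 mm flanges gives a web of 447 − 2·24 = 399 mm.


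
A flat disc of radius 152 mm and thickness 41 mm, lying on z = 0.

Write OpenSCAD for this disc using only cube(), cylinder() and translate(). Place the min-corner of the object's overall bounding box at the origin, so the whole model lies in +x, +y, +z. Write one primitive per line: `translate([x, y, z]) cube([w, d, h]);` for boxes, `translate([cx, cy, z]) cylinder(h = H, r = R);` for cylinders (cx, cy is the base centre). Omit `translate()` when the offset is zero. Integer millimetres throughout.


translate([152, 152, 0]) cylinder(h = 41, r = 152);


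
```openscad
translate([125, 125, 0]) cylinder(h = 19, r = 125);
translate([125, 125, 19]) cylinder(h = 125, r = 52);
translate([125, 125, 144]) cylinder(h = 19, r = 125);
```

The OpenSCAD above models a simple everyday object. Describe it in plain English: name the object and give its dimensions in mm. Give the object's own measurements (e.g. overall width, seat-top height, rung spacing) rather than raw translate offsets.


A spool: two coaxial disc flanges of radius 125 mm and thickness 19 mm, joined by a core cylinder of radius 52 mm and height 125 mm. The lower flange rests on z = 0 and the three cylinders share a vertical axis.


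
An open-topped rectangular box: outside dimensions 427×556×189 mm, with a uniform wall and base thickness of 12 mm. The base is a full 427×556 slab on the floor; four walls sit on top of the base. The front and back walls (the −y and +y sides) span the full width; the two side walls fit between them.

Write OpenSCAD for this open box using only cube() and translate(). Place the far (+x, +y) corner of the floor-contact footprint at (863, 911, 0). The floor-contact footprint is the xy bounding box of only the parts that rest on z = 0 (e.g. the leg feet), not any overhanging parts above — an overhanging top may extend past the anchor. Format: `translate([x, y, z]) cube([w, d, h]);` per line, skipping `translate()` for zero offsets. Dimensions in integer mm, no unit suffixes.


translate([436, 355, 0]) cube([427, 556, 12]);
translate([436, 355, 12]) cube([427, 12, 177]);
translate([436, 899, 12]) cube([427, 12, 177]);
translate([436, 367, 12]) cube([12, 532, 177]);
translate([851, 367, 12]) cube([12, 532, 177]);


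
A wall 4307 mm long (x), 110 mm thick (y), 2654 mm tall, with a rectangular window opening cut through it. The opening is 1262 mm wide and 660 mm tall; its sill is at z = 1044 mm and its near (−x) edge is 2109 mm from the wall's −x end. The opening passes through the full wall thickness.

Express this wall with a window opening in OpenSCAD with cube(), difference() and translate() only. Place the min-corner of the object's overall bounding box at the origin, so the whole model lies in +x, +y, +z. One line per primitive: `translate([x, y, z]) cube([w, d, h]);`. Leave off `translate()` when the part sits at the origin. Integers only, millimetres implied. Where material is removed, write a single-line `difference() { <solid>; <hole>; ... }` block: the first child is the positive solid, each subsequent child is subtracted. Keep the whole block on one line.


difference() { cube([4307, 110, 2654]); translate([2109, 0, 1044]) cube([1262, 110, 660]); }


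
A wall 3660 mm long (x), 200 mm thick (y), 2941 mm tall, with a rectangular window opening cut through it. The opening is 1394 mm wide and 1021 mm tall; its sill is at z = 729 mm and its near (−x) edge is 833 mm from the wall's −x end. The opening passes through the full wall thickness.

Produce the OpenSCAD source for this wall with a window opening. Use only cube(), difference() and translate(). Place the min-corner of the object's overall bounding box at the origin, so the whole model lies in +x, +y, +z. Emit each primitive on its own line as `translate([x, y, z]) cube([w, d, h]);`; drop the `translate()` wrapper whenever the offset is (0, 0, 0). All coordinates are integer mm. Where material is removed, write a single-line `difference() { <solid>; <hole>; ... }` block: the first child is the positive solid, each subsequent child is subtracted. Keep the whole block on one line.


difference() { cube([3660, 200, 2941]); translate([833, 0, 729]) cube([1394, 200, 1021]); }


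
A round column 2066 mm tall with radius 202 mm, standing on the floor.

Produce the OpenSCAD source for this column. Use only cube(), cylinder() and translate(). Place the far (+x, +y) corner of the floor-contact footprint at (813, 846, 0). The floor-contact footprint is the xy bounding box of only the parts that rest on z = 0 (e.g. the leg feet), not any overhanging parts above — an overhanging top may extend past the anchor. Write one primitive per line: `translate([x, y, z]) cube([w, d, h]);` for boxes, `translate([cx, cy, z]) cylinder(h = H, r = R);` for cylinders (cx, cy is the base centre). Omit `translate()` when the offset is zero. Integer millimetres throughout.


translate([611, 644, 0]) cylinder(h = 2066, r = 202);


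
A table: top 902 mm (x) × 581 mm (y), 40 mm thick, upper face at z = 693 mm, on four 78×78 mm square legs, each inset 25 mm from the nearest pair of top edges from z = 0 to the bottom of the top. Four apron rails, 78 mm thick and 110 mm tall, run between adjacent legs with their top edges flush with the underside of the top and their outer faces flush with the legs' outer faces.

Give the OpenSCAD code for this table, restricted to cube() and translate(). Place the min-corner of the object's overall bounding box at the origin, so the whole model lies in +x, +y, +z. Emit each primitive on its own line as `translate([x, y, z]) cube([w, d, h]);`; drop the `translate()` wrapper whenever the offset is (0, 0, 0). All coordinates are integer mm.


translate([0, 0, 653]) cube([902, 581, 40]);
translate([25, 25, 0]) cube([78, 78, 653]);
translate([799, 25, 0]) cube([78, 78, 653]);
translate([25, 478, 0]) cube([78, 78, 653]);
translate([799, 478, 0]) cube([78, 78, 653]);
translate([103, 25, 543]) cube([696, 78, 110]);
translate([103, 478, 543]) cube([696, 78, 110]);
translate([25, 103, 543]) cube([78, 375, 110]);
translate([799, 103, 543]) cube([78, 375, 110]);


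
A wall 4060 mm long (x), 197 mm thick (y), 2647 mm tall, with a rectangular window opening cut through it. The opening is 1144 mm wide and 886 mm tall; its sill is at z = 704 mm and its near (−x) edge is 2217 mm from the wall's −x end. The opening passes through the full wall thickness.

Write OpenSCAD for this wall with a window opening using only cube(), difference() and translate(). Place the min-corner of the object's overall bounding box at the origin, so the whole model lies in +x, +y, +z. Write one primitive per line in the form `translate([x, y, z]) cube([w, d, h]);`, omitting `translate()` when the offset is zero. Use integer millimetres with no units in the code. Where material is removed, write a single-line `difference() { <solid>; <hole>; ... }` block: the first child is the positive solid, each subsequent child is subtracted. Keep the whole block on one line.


difference() { cube([4060, 197, 2647]); translate([2217, 0, 704]) cube([1144, 197, 886]); }


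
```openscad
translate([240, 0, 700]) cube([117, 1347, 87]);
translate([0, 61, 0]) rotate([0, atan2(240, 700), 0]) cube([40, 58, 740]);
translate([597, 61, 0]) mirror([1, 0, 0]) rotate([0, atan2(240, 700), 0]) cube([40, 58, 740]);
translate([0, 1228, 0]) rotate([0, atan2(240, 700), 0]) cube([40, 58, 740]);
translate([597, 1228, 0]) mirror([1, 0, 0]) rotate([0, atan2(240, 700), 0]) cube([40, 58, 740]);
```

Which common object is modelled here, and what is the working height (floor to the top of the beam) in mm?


A sawhorse. The overall height is 787 mm.

A beam across two mirrored pairs of raked legs — a sawhorse. The beam's underside is at z = 700 (matching the legs' vertical rise in atan2(240, 700)) and the beam is 87 mm tall, so its top is at 700 + 87 = 787 mm. The raked legs top out at the beam's underside, so that is the highest point.


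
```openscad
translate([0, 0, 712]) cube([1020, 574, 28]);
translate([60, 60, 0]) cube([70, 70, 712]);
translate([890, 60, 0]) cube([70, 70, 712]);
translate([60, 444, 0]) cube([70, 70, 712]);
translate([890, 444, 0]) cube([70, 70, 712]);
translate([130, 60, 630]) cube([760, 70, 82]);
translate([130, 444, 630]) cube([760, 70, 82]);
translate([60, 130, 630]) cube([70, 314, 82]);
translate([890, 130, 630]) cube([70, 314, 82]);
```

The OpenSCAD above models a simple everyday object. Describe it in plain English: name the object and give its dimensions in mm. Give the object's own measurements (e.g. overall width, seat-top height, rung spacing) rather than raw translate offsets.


A rectangular dining table. The top is 1020×574×28 mm with its upper surface at z = 740 mm. It stands on four 70×70 mm square legs, each inset 60 mm from the nearest pair of top edges, running from the floor to the underside of the top. Four apron rails, 70 mm thick and 82 mm tall, run between adjacent legs with their top edges flush with the underside of the top and their outer faces flush with the legs' outer faces.


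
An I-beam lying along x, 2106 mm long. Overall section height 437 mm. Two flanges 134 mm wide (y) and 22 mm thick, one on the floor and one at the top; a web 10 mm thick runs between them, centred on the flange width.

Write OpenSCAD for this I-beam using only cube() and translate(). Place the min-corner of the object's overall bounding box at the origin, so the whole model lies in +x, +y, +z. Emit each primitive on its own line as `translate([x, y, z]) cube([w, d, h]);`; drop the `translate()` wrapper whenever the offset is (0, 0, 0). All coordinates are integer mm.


cube([2106, 134, 22]);
translate([0, 62, 22]) cube([2106, 10, 393]);
translate([0, 0, 415]) cube([2106, 134, 22]);


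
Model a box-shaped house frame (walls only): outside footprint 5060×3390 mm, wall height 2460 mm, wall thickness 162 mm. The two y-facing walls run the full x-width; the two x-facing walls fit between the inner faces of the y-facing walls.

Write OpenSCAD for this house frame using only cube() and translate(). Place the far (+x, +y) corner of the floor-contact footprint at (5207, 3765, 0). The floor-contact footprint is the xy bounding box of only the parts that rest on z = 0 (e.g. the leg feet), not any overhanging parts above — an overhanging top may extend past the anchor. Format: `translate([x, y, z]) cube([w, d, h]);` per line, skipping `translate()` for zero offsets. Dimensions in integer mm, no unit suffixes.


translate([147, 375, 0]) cube([5060, 162, 2460]);
translate([147, 3603, 0]) cube([5060, 162, 2460]);
translate([147, 537, 0]) cube([162, 3066, 2460]);
translate([5045, 537, 0]) cube([162, 3066, 2460]);


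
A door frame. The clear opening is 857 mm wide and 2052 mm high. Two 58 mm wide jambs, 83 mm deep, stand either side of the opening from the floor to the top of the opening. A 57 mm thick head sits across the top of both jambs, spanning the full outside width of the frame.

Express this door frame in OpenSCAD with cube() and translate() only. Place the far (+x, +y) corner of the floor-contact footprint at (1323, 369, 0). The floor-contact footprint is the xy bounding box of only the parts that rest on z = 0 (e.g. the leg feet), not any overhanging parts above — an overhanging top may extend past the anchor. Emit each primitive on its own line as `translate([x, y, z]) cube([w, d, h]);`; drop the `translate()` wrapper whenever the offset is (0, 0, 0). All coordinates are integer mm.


translate([350, 286, 0]) cube([58, 83, 2052]);
translate([1265, 286, 0]) cube([58, 83, 2052]);
translate([350, 286, 2052]) cube([973, 83, 57]);


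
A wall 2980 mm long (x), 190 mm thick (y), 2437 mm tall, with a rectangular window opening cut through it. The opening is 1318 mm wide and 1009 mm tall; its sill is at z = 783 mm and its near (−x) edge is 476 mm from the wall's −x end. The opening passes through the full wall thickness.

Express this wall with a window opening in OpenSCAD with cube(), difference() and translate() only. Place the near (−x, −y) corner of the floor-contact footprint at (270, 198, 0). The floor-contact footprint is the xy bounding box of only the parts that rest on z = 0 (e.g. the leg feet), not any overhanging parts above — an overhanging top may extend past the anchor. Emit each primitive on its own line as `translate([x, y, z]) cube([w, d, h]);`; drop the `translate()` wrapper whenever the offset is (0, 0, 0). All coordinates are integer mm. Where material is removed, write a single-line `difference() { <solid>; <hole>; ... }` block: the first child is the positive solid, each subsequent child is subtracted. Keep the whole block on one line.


difference() { translate([270, 198, 0]) cube([2980, 190, 2437]); translate([746, 198, 783]) cube([1318, 190, 1009]); }


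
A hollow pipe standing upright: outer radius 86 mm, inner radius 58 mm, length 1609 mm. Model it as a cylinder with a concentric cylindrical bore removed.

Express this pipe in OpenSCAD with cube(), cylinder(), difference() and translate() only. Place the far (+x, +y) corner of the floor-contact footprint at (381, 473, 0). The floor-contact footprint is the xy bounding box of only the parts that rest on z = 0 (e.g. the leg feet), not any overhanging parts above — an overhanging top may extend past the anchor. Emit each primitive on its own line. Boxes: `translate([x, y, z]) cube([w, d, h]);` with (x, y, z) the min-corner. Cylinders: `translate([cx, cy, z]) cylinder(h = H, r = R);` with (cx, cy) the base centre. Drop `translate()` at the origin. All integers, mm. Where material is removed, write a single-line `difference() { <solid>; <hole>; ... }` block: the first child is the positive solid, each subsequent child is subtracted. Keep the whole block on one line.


difference() { translate([295, 387, 0]) cylinder(h = 1609, r = 86); translate([295, 387, 0]) cylinder(h = 1609, r = 58); }


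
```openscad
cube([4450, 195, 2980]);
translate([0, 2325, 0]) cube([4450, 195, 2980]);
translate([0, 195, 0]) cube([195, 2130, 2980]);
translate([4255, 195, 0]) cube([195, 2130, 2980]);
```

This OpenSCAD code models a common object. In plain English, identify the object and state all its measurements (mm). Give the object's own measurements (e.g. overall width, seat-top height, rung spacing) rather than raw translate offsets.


The wall frame of a small rectangular building: four walls, each 2980 mm tall and 195 mm thick, enclosing a footprint 4450 mm (x) by 2520 mm (y) outside-to-outside, with no floor or roof. The front and back walls (the −y and +y sides) span the full width; the two side walls fit between them.


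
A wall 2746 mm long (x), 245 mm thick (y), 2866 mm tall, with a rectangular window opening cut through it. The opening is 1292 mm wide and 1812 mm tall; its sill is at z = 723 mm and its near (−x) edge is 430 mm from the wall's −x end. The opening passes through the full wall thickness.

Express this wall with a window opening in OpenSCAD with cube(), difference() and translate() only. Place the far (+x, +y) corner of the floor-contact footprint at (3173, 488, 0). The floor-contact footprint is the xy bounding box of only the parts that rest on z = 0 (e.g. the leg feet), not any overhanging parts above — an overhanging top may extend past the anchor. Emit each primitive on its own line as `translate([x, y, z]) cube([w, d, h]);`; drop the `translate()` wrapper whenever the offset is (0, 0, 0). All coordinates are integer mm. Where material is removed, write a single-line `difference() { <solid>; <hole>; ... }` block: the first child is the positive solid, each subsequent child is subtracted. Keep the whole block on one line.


difference() { translate([427, 243, 0]) cube([2746, 245, 2866]); translate([857, 243, 723]) cube([1292, 245, 1812]); }


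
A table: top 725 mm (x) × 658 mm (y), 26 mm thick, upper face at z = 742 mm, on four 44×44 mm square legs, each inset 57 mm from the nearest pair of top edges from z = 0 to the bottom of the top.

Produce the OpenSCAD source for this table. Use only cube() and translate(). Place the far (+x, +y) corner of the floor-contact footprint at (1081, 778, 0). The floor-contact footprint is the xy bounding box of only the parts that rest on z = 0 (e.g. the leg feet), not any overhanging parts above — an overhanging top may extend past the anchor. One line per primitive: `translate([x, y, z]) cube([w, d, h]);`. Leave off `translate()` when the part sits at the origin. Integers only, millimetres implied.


translate([413, 177, 716]) cube([725, 658, 26]);
translate([470, 234, 0]) cube([44, 44, 716]);
translate([1037, 234, 0]) cube([44, 44, 716]);
translate([470, 734, 0]) cube([44, 44, 716]);
translate([1037, 734, 0]) cube([44, 44, 716]);


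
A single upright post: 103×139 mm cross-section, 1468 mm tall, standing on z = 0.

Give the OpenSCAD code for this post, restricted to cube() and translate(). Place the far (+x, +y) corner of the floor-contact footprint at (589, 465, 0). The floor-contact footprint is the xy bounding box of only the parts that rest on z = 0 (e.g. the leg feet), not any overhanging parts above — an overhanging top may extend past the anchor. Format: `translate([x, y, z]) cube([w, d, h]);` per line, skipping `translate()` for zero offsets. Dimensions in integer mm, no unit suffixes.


translate([486, 326, 0]) cube([103, 139, 1468]);


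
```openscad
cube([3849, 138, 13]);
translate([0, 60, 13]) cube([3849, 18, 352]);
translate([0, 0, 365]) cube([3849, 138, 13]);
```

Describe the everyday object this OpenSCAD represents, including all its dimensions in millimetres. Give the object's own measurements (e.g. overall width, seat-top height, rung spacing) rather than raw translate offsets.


An I-beam lying along x, 3849 mm long. Overall section height 378 mm. Two flanges 138 mm wide (y) and 13 mm thick, one on the floor and one at the top; a web 18 mm thick runs between them, centred on the flange width.


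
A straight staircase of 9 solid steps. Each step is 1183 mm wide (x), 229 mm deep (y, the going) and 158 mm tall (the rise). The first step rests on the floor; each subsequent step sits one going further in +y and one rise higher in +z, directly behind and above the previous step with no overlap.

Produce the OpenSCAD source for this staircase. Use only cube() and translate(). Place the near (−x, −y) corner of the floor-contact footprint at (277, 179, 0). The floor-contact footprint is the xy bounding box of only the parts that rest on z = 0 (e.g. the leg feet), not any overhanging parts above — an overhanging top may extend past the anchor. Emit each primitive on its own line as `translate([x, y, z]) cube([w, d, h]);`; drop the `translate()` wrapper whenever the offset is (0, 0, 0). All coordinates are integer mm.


translate([277, 179, 0]) cube([1183, 229, 158]);
translate([277, 408, 158]) cube([1183, 229, 158]);
translate([277, 637, 316]) cube([1183, 229, 158]);
translate([277, 866, 474]) cube([1183, 229, 158]);
translate([277, 1095, 632]) cube([1183, 229, 158]);
translate([277, 1324, 790]) cube([1183, 229, 158]);
translate([277, 1553, 948]) cube([1183, 229, 158]);
translate([277, 1782, 1106]) cube([1183, 229, 158]);
translate([277, 2011, 1264]) cube([1183, 229, 158]);


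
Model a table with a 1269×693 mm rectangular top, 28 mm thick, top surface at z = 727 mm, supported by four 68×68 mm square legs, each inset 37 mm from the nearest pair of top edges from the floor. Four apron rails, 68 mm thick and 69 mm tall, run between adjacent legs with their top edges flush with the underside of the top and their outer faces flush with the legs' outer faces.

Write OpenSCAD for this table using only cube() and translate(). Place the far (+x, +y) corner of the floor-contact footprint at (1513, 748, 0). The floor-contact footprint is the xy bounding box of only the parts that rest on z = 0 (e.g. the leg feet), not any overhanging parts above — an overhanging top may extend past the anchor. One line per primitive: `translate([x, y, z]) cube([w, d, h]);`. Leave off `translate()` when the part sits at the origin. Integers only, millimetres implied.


translate([281, 92, 699]) cube([1269, 693, 28]);
translate([318, 129, 0]) cube([68, 68, 699]);
translate([1445, 129, 0]) cube([68, 68, 699]);
translate([318, 680, 0]) cube([68, 68, 699]);
translate([1445, 680, 0]) cube([68, 68, 699]);
translate([386, 129, 630]) cube([1059, 68, 69]);
translate([386, 680, 630]) cube([1059, 68, 69]);
translate([318, 197, 630]) cube([68, 483, 69]);
translate([1445, 197, 630]) cube([68, 483, 69]);


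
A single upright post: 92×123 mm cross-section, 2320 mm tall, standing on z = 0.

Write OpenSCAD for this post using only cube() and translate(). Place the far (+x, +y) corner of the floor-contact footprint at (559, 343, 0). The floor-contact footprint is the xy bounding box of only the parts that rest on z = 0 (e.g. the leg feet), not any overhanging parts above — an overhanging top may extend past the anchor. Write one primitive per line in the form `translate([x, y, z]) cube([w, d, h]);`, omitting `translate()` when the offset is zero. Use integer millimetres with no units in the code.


translate([467, 220, 0]) cube([92, 123, 2320]);


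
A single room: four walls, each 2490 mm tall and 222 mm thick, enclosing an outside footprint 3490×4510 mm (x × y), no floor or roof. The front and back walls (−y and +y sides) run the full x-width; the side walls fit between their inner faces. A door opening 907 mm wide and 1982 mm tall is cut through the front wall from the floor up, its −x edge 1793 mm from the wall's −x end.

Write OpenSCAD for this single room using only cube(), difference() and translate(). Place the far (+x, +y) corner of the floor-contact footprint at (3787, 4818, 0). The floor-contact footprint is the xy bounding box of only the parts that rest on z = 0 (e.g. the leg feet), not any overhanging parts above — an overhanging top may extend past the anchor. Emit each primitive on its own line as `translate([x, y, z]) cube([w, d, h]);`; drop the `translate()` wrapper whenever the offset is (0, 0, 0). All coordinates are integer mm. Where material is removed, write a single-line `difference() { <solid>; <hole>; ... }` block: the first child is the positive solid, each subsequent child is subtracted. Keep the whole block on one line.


difference() { translate([297, 308, 0]) cube([3490, 222, 2490]); translate([2090, 308, 0]) cube([907, 222, 1982]); }
translate([297, 4596, 0]) cube([3490, 222, 2490]);
translate([297, 530, 0]) cube([222, 4066, 2490]);
translate([3565, 530, 0]) cube([222, 4066, 2490]);


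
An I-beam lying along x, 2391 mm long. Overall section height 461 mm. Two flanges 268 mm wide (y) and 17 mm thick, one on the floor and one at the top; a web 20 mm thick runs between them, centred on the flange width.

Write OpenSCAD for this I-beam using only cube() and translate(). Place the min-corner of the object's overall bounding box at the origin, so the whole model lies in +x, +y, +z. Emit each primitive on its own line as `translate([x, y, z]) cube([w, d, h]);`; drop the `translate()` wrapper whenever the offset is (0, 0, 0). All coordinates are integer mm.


cube([2391, 268, 17]);
translate([0, 124, 17]) cube([2391, 20, 427]);
translate([0, 0, 444]) cube([2391, 268, 17]);
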